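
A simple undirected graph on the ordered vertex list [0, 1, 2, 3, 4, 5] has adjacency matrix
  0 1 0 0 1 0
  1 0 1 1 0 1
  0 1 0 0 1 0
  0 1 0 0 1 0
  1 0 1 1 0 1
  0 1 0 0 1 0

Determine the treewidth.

A width-2 tree decomposition is:
Bags: B1 = {1, 4, 5}  B2 = {0, 1, 4}  B3 = {1, 2, 4}  B4 = {1, 3, 4}
Tree: B1–B2, B2–B3, B3–B4
Each bag holds 3 vertices, so the decomposition has width 2, which upper-bounds the treewidth. For the lower bound, G contains the cycle 4–5–1–0–4, so G is not a forest; only forests have treewidth ≤ 1, hence tw(G) ≥ 2. The upper and lower bounds meet at 2, so that is the treewidth.

2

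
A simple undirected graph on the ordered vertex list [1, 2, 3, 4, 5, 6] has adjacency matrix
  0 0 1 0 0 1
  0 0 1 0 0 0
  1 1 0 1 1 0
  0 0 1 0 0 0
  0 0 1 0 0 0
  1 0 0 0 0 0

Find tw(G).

1

A width-1 tree decomposition is:
Bags: B1 = {3, 5}  B2 = {1, 3}  B3 = {3, 4}  B4 = {2, 3}  B5 = {1, 6}
Tree: B1–B2, B2–B3, B3–B4, B2–B5
The largest bag has 2 vertices, giving width 1; this decomposition certifies tw(G) ≤ 1. Since G has at least one edge (e.g. 5–3), it is not an edgeless graph, so tw(G) ≥ 1. The upper and lower bounds meet at 1, so that is the treewidth.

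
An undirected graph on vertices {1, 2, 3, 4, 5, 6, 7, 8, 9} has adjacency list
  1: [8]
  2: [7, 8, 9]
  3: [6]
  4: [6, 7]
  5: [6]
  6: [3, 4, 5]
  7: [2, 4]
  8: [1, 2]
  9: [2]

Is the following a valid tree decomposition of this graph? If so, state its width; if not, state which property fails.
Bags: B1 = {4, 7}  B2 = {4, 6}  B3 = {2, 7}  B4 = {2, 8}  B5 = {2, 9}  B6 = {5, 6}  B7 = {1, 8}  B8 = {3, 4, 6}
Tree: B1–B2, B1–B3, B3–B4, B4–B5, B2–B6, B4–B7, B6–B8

A tree decomposition must satisfy three properties: every vertex lies in some bag; for every edge, both endpoints lie together in some bag; and for every vertex, the bags containing it form a connected subtree. Here bags containing vertex 4 are not connected in the tree, so the decomposition is invalid.

No — bags containing vertex 4 are not connected in the tree.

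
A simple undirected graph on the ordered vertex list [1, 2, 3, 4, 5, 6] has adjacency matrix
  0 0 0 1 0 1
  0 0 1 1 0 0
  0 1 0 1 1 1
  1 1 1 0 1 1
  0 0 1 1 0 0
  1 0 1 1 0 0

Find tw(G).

2

A width-2 tree decomposition is:
Bags: B1 = {3, 4, 6}  B2 = {2, 3, 4}  B3 = {1, 4, 6}  B4 = {3, 4, 5}
Tree: B1–B2, B1–B3, B2–B4
Every bag has size at most 3, so the width is 3 − 1 = 2 and tw(G) ≤ 2. On the other hand G contains the 3-clique {1, 4, 6}. A clique must lie in a single bag of any decomposition, so no decomposition can have width below 2. The upper and lower bounds meet at 2, so that is the treewidth.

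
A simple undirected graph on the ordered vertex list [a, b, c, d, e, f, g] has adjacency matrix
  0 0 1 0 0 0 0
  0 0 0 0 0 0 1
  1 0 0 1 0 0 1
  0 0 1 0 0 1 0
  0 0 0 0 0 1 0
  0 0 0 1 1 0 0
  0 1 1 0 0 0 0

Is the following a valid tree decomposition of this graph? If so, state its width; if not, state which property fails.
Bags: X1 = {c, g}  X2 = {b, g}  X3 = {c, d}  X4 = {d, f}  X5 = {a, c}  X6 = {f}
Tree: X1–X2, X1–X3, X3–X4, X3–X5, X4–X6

No — vertex e appears in no bag.

A tree decomposition must satisfy three properties: every vertex lies in some bag; for every edge, both endpoints lie together in some bag; and for every vertex, the bags containing it form a connected subtree. Here vertex e appears in no bag, so the decomposition is invalid.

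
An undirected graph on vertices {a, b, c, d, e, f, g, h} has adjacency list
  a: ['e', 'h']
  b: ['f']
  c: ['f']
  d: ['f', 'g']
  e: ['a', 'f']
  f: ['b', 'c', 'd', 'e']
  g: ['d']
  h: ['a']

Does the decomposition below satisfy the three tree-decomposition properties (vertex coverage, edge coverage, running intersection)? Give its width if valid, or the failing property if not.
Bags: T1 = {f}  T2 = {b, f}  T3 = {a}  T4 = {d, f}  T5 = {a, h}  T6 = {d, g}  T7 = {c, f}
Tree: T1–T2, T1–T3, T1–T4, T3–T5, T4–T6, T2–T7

A tree decomposition must satisfy three properties: every vertex lies in some bag; for every edge, both endpoints lie together in some bag; and for every vertex, the bags containing it form a connected subtree. Here vertex e appears in no bag, so the decomposition is invalid.

No — vertex e appears in no bag.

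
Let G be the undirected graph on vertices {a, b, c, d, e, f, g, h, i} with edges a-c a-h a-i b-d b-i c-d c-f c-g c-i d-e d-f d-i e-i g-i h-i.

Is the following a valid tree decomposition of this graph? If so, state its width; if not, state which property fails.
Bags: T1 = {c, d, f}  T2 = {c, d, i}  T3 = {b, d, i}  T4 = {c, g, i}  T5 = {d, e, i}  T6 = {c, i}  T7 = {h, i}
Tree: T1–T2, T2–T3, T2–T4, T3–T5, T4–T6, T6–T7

A tree decomposition must satisfy three properties: every vertex lies in some bag; for every edge, both endpoints lie together in some bag; and for every vertex, the bags containing it form a connected subtree. Here vertex a appears in no bag, so the decomposition is invalid.

No — vertex a appears in no bag.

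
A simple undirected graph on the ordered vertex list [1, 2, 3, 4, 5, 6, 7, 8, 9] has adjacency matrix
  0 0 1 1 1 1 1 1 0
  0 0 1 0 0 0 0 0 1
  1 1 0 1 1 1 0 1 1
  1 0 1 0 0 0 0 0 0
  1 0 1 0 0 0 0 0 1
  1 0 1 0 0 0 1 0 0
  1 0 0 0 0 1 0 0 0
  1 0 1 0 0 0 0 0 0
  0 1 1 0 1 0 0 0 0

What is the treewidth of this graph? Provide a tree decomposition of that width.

The largest bag has 3 vertices, giving width 2; this decomposition certifies tw(G) ≤ 2. For the lower bound, the 3 vertices {1, 3, 8} are pairwise adjacent, and any tree decomposition puts a clique entirely inside one bag — forcing width ≥ 2. Therefore the treewidth is 2.

Treewidth 2.
One optimal decomposition is:
Bags: B1 = {1, 3, 5}  B2 = {1, 3, 6}  B3 = {1, 6, 7}  B4 = {1, 3, 4}  B5 = {3, 5, 9}  B6 = {2, 3, 9}  B7 = {1, 3, 8}
Tree: B1–B2, B2–B3, B2–B4, B1–B5, B5–B6, B1–B7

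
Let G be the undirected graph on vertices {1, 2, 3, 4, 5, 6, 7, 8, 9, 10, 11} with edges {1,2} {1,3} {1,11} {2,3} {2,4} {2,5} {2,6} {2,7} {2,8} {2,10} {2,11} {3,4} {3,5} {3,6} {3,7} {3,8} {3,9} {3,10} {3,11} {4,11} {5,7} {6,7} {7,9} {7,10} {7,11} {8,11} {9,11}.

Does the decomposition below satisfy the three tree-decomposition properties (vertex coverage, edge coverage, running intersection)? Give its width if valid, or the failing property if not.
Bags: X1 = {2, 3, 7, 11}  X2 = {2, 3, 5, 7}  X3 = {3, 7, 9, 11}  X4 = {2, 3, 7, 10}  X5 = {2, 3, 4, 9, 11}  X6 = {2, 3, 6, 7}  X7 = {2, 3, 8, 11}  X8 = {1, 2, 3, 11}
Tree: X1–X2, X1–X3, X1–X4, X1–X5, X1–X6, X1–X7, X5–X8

A tree decomposition must satisfy three properties: every vertex lies in some bag; for every edge, both endpoints lie together in some bag; and for every vertex, the bags containing it form a connected subtree. Here bags containing vertex 9 are not connected in the tree, so the decomposition is invalid.

No — bags containing vertex 9 are not connected in the tree.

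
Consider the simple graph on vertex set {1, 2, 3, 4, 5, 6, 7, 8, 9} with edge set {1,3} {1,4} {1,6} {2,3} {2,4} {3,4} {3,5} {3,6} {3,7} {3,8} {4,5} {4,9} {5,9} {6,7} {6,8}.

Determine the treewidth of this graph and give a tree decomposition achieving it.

Treewidth 2.
One such decomposition:
Bags: B1 = {2, 3, 4}  B2 = {1, 3, 4}  B3 = {1, 3, 6}  B4 = {3, 6, 8}  B5 = {3, 4, 5}  B6 = {3, 6, 7}  B7 = {4, 5, 9}
Tree: B1–B2, B2–B3, B3–B4, B2–B5, B4–B6, B5–B7

Each bag holds 3 vertices, so the decomposition has width 2, which upper-bounds the treewidth. For the lower bound, the 3 vertices {4, 5, 9} are pairwise adjacent, and any tree decomposition puts a clique entirely inside one bag — forcing width ≥ 2. Combining the bounds, tw(G) = 2.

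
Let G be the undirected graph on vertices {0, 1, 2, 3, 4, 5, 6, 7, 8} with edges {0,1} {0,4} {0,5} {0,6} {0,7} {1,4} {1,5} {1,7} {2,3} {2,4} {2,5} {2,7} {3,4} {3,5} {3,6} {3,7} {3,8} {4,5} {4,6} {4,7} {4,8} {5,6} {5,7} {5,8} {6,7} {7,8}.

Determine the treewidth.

4

A width-4 tree decomposition is:
Bags: B1 = {3, 4, 5, 6, 7}  B2 = {0, 4, 5, 6, 7}  B3 = {2, 3, 4, 5, 7}  B4 = {0, 1, 4, 5, 7}  B5 = {3, 4, 5, 7, 8}
Tree: B1–B2, B1–B3, B2–B4, B1–B5
Every bag has size at most 5, so the width is 5 − 1 = 4 and tw(G) ≤ 4. For the lower bound, the 5 vertices {0, 1, 4, 5, 7} are pairwise adjacent, and any tree decomposition puts a clique entirely inside one bag — forcing width ≥ 4. Hence tw(G) = 4 exactly.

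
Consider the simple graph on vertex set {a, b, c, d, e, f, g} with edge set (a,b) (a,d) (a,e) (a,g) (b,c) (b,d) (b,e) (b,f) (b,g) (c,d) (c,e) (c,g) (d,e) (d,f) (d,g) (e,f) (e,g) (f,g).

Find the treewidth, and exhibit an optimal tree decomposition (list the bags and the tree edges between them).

Treewidth 4.
One optimal decomposition is:
Bags: B1 = {a, b, d, e, g}  B2 = {b, c, d, e, g}  B3 = {b, d, e, f, g}
Tree: B1–B2, B1–B3

Every bag has size at most 5, so the width is 5 − 1 = 4 and tw(G) ≤ 4. For the lower bound, the 5 vertices {a, b, d, e, g} are pairwise adjacent, and any tree decomposition puts a clique entirely inside one bag — forcing width ≥ 4. Hence tw(G) = 4 exactly.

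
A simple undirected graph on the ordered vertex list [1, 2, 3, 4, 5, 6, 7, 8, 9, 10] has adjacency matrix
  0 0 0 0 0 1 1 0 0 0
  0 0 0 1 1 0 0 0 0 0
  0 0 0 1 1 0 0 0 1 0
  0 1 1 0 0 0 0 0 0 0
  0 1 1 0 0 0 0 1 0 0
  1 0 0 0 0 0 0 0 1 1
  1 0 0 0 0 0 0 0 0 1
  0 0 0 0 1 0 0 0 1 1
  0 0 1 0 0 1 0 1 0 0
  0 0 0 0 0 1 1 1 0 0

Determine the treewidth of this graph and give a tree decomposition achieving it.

Every bag has size at most 3, so the width is 3 − 1 = 2 and tw(G) ≤ 2. The edges 7–1–6–10–7 form a cycle, so G is not a tree and its treewidth is at least 2. Combining the bounds, tw(G) = 2.

Treewidth 2.
Bags: B1 = {1, 7, 10}  B2 = {1, 6, 10}  B3 = {6, 8, 10}  B4 = {6, 8, 9}  B5 = {5, 8, 9}  B6 = {3, 5, 9}  B7 = {2, 3, 5}  B8 = {2, 3, 4}
Tree: B1–B2, B2–B3, B3–B4, B4–B5, B5–B6, B6–B7, B7–B8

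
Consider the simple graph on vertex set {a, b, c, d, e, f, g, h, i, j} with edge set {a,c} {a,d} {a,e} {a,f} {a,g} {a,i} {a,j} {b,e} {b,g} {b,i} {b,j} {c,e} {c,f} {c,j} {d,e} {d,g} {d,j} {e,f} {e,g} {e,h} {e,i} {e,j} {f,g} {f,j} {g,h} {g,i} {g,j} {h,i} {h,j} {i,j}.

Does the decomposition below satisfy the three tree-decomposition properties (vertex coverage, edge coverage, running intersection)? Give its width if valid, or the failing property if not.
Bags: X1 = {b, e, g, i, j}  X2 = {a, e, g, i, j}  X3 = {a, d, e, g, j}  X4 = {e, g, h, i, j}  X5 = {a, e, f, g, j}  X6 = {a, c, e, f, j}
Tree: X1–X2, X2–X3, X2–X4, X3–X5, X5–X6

Yes; width 4.

Every vertex of G appears in some bag (union = {a, b, c, d, e, f, g, h, i, j}); every edge is covered by a bag; and for each vertex v the set of bags containing v is connected in the bag tree. The decomposition is therefore valid. The largest bag has 5 vertices, so the width is 4.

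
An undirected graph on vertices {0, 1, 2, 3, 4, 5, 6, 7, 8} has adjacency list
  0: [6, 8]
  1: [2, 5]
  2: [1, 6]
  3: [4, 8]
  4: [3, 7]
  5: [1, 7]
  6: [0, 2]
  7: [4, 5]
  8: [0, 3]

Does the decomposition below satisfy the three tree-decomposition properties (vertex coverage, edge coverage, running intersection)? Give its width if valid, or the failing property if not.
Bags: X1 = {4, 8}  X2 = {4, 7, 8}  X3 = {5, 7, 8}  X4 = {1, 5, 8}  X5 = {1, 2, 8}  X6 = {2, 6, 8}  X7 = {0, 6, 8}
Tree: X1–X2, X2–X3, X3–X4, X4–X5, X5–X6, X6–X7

A tree decomposition must satisfy three properties: every vertex lies in some bag; for every edge, both endpoints lie together in some bag; and for every vertex, the bags containing it form a connected subtree. Here vertex 3 appears in no bag, so the decomposition is invalid.

No — vertex 3 appears in no bag.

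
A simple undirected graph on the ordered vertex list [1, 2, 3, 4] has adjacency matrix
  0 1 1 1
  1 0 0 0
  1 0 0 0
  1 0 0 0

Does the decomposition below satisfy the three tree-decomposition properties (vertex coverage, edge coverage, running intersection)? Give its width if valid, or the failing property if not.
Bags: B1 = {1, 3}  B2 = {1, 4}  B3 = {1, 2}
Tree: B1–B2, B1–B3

Yes; width 1.

Vertex coverage: the bags together contain {1, 2, 3, 4}, the full vertex set. Edge coverage: each edge of G has both endpoints in at least one bag. Running intersection: for every vertex, the bags containing it form a connected subtree. All three properties hold, so this is a valid tree decomposition of width max|bag| − 1 = 1, and hence tw(G) ≤ 1.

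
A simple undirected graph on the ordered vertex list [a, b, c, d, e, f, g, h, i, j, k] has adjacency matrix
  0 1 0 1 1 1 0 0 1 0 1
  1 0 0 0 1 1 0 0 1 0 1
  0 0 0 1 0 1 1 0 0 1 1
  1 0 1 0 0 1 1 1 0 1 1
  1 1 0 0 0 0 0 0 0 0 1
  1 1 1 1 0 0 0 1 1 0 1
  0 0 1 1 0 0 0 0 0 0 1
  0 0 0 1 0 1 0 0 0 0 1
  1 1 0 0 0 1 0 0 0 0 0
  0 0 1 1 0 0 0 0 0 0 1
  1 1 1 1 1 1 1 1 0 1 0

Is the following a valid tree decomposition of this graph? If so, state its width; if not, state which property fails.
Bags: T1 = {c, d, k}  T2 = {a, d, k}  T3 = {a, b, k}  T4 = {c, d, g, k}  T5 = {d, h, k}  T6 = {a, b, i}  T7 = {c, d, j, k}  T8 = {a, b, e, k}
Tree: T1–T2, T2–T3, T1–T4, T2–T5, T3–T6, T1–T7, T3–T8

No — vertex f appears in no bag.

A tree decomposition must satisfy three properties: every vertex lies in some bag; for every edge, both endpoints lie together in some bag; and for every vertex, the bags containing it form a connected subtree. Here vertex f appears in no bag, so the decomposition is invalid.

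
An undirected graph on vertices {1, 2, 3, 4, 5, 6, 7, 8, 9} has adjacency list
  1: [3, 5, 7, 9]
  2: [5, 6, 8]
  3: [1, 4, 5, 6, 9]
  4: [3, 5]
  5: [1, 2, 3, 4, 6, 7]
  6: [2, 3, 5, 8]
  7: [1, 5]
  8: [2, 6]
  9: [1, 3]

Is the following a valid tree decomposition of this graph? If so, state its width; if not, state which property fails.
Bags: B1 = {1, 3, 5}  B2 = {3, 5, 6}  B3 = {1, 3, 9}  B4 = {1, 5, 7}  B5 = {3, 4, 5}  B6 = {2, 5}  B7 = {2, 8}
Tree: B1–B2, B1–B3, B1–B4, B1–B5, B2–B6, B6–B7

No — edge (6,2) lies in no bag.

A tree decomposition must satisfy three properties: every vertex lies in some bag; for every edge, both endpoints lie together in some bag; and for every vertex, the bags containing it form a connected subtree. Here edge (6,2) lies in no bag, so the decomposition is invalid.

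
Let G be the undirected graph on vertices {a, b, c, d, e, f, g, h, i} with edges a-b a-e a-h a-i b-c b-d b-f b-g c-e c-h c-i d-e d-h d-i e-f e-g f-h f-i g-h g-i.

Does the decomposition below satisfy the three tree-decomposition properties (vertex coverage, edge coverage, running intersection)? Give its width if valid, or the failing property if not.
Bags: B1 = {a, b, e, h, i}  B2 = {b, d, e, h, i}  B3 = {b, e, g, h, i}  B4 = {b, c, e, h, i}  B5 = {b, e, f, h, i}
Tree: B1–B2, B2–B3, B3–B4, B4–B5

Every vertex of G appears in some bag (union = {a, b, c, d, e, f, g, h, i}); every edge is covered by a bag; and for each vertex v the set of bags containing v is connected in the bag tree. The decomposition is therefore valid. The largest bag has 5 vertices, so the width is 4.

Yes; width 4.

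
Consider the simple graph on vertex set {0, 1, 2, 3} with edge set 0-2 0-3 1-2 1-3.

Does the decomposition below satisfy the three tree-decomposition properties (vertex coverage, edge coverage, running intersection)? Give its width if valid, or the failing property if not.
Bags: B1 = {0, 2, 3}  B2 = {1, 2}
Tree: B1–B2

No — edge (3,1) lies in no bag.

A tree decomposition must satisfy three properties: every vertex lies in some bag; for every edge, both endpoints lie together in some bag; and for every vertex, the bags containing it form a connected subtree. Here edge (3,1) lies in no bag, so the decomposition is invalid.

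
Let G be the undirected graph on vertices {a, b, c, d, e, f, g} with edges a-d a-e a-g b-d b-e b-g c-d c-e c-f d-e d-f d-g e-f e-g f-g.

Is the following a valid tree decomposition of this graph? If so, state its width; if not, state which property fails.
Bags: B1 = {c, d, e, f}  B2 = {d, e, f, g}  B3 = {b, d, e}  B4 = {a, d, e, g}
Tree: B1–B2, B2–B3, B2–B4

No — edge (g,b) lies in no bag.

A tree decomposition must satisfy three properties: every vertex lies in some bag; for every edge, both endpoints lie together in some bag; and for every vertex, the bags containing it form a connected subtree. Here edge (g,b) lies in no bag, so the decomposition is invalid.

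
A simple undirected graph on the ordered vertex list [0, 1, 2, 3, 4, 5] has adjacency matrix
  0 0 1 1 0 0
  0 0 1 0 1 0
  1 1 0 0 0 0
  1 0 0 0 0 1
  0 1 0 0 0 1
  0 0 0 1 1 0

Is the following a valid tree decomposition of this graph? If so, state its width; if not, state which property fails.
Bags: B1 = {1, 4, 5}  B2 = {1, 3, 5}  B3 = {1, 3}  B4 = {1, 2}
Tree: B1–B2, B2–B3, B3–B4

No — vertex 0 appears in no bag.

A tree decomposition must satisfy three properties: every vertex lies in some bag; for every edge, both endpoints lie together in some bag; and for every vertex, the bags containing it form a connected subtree. Here vertex 0 appears in no bag, so the decomposition is invalid.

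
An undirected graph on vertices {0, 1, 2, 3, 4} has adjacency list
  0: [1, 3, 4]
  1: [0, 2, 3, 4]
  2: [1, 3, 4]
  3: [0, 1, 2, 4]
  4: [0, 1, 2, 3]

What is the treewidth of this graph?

3

A width-3 tree decomposition is:
Bags: B1 = {0, 1, 3, 4}  B2 = {1, 2, 3, 4}
Tree: B1–B2
The largest bag has 4 vertices, giving width 3; this decomposition certifies tw(G) ≤ 3. For the lower bound, the 4 vertices {0, 1, 3, 4} are pairwise adjacent, and any tree decomposition puts a clique entirely inside one bag — forcing width ≥ 3. Combining the bounds, tw(G) = 3.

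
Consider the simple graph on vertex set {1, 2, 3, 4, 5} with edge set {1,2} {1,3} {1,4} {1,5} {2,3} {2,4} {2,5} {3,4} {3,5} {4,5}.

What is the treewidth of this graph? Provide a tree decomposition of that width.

Treewidth 4.
One optimal decomposition is:
Bags: B1 = {1, 2, 3, 4, 5}
Tree: (single bag)

A single bag containing all 5 vertices is trivially a valid decomposition of width 4. On the other hand G contains the 5-clique {1, 2, 3, 4, 5}. A clique must lie in a single bag of any decomposition, so no decomposition can have width below 4. Combining the bounds, tw(G) = 4.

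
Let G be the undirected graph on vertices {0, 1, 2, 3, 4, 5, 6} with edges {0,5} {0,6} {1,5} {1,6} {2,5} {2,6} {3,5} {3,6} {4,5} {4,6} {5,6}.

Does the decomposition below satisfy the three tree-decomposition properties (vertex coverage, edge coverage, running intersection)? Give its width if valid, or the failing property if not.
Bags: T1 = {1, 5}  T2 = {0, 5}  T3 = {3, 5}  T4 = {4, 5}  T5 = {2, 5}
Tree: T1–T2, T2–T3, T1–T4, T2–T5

A tree decomposition must satisfy three properties: every vertex lies in some bag; for every edge, both endpoints lie together in some bag; and for every vertex, the bags containing it form a connected subtree. Here vertex 6 appears in no bag, so the decomposition is invalid.

No — vertex 6 appears in no bag.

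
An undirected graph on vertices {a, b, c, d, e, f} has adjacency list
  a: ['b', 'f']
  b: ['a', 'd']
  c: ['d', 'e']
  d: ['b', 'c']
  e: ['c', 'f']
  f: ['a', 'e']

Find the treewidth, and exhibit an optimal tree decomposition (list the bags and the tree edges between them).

The largest bag has 3 vertices, giving width 2; this decomposition certifies tw(G) ≤ 2. Since a–f–e–c–d–b–a is a cycle in G, G is not acyclic. Forests are exactly the graphs of treewidth ≤ 1, so tw(G) ≥ 2. Therefore the treewidth is 2.

Treewidth 2.
Bags: B1 = {a, e, f}  B2 = {a, c, e}  B3 = {a, c, d}  B4 = {a, b, d}
Tree: B1–B2, B2–B3, B3–B4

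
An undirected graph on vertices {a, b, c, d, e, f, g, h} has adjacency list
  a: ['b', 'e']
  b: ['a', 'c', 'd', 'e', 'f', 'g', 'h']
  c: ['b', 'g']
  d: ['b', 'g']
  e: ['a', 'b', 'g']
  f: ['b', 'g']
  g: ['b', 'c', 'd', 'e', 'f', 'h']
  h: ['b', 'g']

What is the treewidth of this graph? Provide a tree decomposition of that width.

Each bag holds 3 vertices, so the decomposition has width 2, which upper-bounds the treewidth. On the other hand G contains the 3-clique {b, d, g}. A clique must lie in a single bag of any decomposition, so no decomposition can have width below 2. The upper and lower bounds meet at 2, so that is the treewidth.

Treewidth 2.
One such decomposition:
Bags: B1 = {b, g, h}  B2 = {b, c, g}  B3 = {b, e, g}  B4 = {b, d, g}  B5 = {b, f, g}  B6 = {a, b, e}
Tree: B1–B2, B1–B3, B3–B4, B4–B5, B3–B6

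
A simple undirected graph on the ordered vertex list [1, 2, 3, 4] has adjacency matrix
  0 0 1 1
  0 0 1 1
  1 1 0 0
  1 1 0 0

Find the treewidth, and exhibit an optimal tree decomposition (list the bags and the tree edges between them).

Treewidth 2.
Bags: B1 = {1, 2, 4}  B2 = {1, 2, 3}
Tree: B1–B2

Each bag holds 3 vertices, so the decomposition has width 2, which upper-bounds the treewidth. The edges 2–4–1–3–2 form a cycle, so G is not a tree and its treewidth is at least 2. Therefore the treewidth is 2.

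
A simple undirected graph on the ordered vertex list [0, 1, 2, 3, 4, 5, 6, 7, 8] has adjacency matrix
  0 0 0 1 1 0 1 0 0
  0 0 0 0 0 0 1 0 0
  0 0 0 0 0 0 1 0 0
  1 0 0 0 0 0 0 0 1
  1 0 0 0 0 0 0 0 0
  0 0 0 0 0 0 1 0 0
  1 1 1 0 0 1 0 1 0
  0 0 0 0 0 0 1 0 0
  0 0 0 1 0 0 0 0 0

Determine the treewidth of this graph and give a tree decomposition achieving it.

Treewidth 1.
One such decomposition:
Bags: B1 = {2, 6}  B2 = {0, 6}  B3 = {0, 3}  B4 = {6, 7}  B5 = {3, 8}  B6 = {1, 6}  B7 = {5, 6}  B8 = {0, 4}
Tree: B1–B2, B2–B3, B1–B4, B3–B5, B2–B6, B2–B7, B3–B8

The largest bag has 2 vertices, giving width 1; this decomposition certifies tw(G) ≤ 1. Any graph with an edge has treewidth ≥ 1, and G has the edge 6–2. The upper and lower bounds meet at 1, so that is the treewidth.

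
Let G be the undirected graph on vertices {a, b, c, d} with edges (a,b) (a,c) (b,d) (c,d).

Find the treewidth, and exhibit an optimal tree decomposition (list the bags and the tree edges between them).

Treewidth 2.
Bags: B1 = {b, c, d}  B2 = {a, b, c}
Tree: B1–B2

Each bag holds 3 vertices, so the decomposition has width 2, which upper-bounds the treewidth. The edges c–d–b–a–c form a cycle, so G is not a tree and its treewidth is at least 2. The upper and lower bounds meet at 2, so that is the treewidth.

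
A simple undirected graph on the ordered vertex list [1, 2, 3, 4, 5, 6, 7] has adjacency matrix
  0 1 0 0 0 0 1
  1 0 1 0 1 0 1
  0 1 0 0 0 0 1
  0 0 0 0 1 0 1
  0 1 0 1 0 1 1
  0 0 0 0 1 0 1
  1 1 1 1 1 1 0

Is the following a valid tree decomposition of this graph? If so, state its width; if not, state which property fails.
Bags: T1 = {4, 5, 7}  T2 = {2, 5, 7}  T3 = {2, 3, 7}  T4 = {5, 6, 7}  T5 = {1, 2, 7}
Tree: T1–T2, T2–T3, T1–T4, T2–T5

Yes; width 2.

Vertex coverage: the bags together contain {1, 2, 3, 4, 5, 6, 7}, the full vertex set. Edge coverage: each edge of G has both endpoints in at least one bag. Running intersection: for every vertex, the bags containing it form a connected subtree. All three properties hold, so this is a valid tree decomposition of width max|bag| − 1 = 2, and hence tw(G) ≤ 2.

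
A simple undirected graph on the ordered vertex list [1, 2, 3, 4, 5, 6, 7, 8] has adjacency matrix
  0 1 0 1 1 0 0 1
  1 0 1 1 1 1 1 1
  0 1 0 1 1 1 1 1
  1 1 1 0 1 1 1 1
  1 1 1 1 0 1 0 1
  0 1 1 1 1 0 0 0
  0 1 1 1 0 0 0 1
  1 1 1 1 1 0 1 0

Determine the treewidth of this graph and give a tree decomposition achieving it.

Every bag has size at most 5, so the width is 5 − 1 = 4 and tw(G) ≤ 4. On the other hand G contains the 5-clique {1, 2, 4, 5, 8}. A clique must lie in a single bag of any decomposition, so no decomposition can have width below 4. The upper and lower bounds meet at 4, so that is the treewidth.

Treewidth 4.
One such decomposition:
Bags: B1 = {2, 3, 4, 5, 8}  B2 = {1, 2, 4, 5, 8}  B3 = {2, 3, 4, 7, 8}  B4 = {2, 3, 4, 5, 6}
Tree: B1–B2, B1–B3, B1–B4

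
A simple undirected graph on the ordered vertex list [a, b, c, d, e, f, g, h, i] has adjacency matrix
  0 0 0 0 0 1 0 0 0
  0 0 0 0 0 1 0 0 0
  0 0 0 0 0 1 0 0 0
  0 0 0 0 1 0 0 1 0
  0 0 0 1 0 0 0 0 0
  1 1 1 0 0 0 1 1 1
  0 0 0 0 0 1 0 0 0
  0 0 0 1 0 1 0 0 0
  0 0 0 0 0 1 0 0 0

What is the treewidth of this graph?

A width-1 tree decomposition is:
Bags: B1 = {a, f}  B2 = {c, f}  B3 = {b, f}  B4 = {f, h}  B5 = {f, i}  B6 = {f, g}  B7 = {d, h}  B8 = {d, e}
Tree: B1–B2, B1–B3, B3–B4, B2–B5, B3–B6, B4–B7, B7–B8
Every bag has size at most 2, so the width is 2 − 1 = 1 and tw(G) ≤ 1. Any graph with an edge has treewidth ≥ 1, and G has the edge a–f. Combining the bounds, tw(G) = 1.

1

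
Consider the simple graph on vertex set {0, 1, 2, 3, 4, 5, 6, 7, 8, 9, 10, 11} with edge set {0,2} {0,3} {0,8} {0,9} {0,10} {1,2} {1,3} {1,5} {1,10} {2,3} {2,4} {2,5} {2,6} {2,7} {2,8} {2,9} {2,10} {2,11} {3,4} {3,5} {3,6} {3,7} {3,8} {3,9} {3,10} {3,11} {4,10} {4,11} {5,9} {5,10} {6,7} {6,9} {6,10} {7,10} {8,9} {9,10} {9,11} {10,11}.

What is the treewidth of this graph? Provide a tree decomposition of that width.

Each bag holds 5 vertices, so the decomposition has width 4, which upper-bounds the treewidth. Conversely, {0, 2, 3, 8, 9} is a clique of size 5, and the vertices of any clique must share a bag in every tree decomposition; so some bag has ≥ 5 vertices and tw(G) ≥ 4. Combining the bounds, tw(G) = 4.

Treewidth 4.
Bags: B1 = {2, 3, 5, 9, 10}  B2 = {0, 2, 3, 9, 10}  B3 = {1, 2, 3, 5, 10}  B4 = {2, 3, 9, 10, 11}  B5 = {0, 2, 3, 8, 9}  B6 = {2, 3, 6, 9, 10}  B7 = {2, 3, 6, 7, 10}  B8 = {2, 3, 4, 10, 11}
Tree: B1–B2, B1–B3, B2–B4, B2–B5, B2–B6, B6–B7, B4–B8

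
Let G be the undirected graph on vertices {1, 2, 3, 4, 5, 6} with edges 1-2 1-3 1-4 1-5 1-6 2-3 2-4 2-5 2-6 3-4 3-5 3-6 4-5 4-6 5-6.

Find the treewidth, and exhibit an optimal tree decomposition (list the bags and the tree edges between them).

Treewidth 5.
One optimal decomposition is:
Bags: B1 = {1, 2, 3, 4, 5, 6}
Tree: (single bag)

A single bag containing all 6 vertices is trivially a valid decomposition of width 5. On the other hand G contains the 6-clique {1, 2, 3, 4, 5, 6}. A clique must lie in a single bag of any decomposition, so no decomposition can have width below 5. Hence tw(G) = 5 exactly.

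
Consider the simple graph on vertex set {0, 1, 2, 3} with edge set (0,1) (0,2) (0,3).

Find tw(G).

A width-1 tree decomposition is:
Bags: B1 = {0, 3}  B2 = {0, 2}  B3 = {0, 1}
Tree: B1–B2, B1–B3
The largest bag has 2 vertices, giving width 1; this decomposition certifies tw(G) ≤ 1. G has an edge, so its treewidth is at least 1. Combining the bounds, tw(G) = 1.

1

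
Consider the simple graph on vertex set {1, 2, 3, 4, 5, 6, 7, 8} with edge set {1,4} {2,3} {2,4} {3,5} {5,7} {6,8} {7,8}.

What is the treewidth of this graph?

1

A width-1 tree decomposition is:
Bags: B1 = {1, 4}  B2 = {2, 4}  B3 = {2, 3}  B4 = {3, 5}  B5 = {5, 7}  B6 = {7, 8}  B7 = {6, 8}
Tree: B1–B2, B2–B3, B3–B4, B4–B5, B5–B6, B6–B7
Each bag holds 2 vertices, so the decomposition has width 1, which upper-bounds the treewidth. Since G has at least one edge (e.g. 1–4), it is not an edgeless graph, so tw(G) ≥ 1. The upper and lower bounds meet at 1, so that is the treewidth.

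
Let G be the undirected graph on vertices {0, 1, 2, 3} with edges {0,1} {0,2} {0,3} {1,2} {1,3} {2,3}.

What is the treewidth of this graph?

3

A width-3 tree decomposition is:
Bags: B1 = {0, 1, 2, 3}
Tree: (single bag)
With just one bag of size 4, the width is 4 − 1 = 3, so tw(G) ≤ 3. On the other hand G contains the 4-clique {0, 1, 2, 3}. A clique must lie in a single bag of any decomposition, so no decomposition can have width below 3. Hence tw(G) = 3 exactly.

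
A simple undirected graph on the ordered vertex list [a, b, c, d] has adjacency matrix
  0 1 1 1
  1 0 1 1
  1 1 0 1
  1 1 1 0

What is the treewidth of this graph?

3

A width-3 tree decomposition is:
Bags: B1 = {a, b, c, d}
Tree: (single bag)
With just one bag of size 4, the width is 4 − 1 = 3, so tw(G) ≤ 3. For the lower bound, the 4 vertices {a, b, c, d} are pairwise adjacent, and any tree decomposition puts a clique entirely inside one bag — forcing width ≥ 3. Combining the bounds, tw(G) = 3.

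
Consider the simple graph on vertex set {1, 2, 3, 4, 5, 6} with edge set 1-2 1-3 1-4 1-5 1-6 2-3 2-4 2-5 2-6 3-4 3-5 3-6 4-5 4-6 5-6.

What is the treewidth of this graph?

5

A width-5 tree decomposition is:
Bags: B1 = {1, 2, 3, 4, 5, 6}
Tree: (single bag)
With just one bag of size 6, the width is 6 − 1 = 5, so tw(G) ≤ 5. For the lower bound, the 6 vertices {1, 2, 3, 4, 5, 6} are pairwise adjacent, and any tree decomposition puts a clique entirely inside one bag — forcing width ≥ 5. Hence tw(G) = 5 exactly.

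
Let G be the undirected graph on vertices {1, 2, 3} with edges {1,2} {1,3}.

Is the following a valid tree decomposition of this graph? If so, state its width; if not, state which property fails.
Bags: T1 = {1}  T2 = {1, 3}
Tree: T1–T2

A tree decomposition must satisfy three properties: every vertex lies in some bag; for every edge, both endpoints lie together in some bag; and for every vertex, the bags containing it form a connected subtree. Here vertex 2 appears in no bag, so the decomposition is invalid.

No — vertex 2 appears in no bag.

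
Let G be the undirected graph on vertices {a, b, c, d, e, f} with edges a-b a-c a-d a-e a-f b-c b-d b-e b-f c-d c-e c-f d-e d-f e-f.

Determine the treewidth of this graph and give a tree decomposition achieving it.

Treewidth 5.
Bags: B1 = {a, b, c, d, e, f}
Tree: (single bag)

A single bag containing all 6 vertices is trivially a valid decomposition of width 5. Conversely, {a, b, c, d, e, f} is a clique of size 6, and the vertices of any clique must share a bag in every tree decomposition; so some bag has ≥ 6 vertices and tw(G) ≥ 5. Therefore the treewidth is 5.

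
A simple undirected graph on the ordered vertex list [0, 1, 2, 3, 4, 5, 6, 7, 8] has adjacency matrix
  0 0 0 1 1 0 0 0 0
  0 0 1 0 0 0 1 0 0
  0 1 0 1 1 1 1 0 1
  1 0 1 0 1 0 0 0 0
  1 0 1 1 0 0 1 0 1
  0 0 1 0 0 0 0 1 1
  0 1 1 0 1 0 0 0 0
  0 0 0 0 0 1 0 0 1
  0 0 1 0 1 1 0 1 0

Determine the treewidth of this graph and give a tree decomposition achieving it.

The largest bag has 3 vertices, giving width 2; this decomposition certifies tw(G) ≤ 2. On the other hand G contains the 3-clique {0, 3, 4}. A clique must lie in a single bag of any decomposition, so no decomposition can have width below 2. Hence tw(G) = 2 exactly.

Treewidth 2.
Bags: B1 = {2, 4, 6}  B2 = {2, 4, 8}  B3 = {2, 5, 8}  B4 = {1, 2, 6}  B5 = {2, 3, 4}  B6 = {0, 3, 4}  B7 = {5, 7, 8}
Tree: B1–B2, B2–B3, B1–B4, B1–B5, B5–B6, B3–B7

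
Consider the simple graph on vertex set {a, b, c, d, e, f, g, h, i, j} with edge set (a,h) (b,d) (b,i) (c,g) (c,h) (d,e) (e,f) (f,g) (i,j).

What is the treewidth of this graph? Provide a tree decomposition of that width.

The largest bag has 2 vertices, giving width 1; this decomposition certifies tw(G) ≤ 1. Since G has at least one edge (e.g. j–i), it is not an edgeless graph, so tw(G) ≥ 1. Hence tw(G) = 1 exactly.

Treewidth 1.
One optimal decomposition is:
Bags: B1 = {i, j}  B2 = {b, i}  B3 = {b, d}  B4 = {d, e}  B5 = {e, f}  B6 = {f, g}  B7 = {c, g}  B8 = {c, h}  B9 = {a, h}
Tree: B1–B2, B2–B3, B3–B4, B4–B5, B5–B6, B6–B7, B7–B8, B8–B9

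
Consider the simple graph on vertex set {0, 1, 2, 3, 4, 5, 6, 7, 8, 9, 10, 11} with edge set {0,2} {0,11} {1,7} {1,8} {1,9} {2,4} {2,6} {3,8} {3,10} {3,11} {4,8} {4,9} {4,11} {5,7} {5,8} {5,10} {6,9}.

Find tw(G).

3

A width-3 tree decomposition is:
Bags: B1 = {0, 2, 6, 9}  B2 = {0, 2, 4, 9}  B3 = {0, 4, 9, 11}  B4 = {1, 4, 9, 11}  B5 = {1, 4, 8, 11}  B6 = {1, 3, 8, 11}  B7 = {1, 3, 7, 8}  B8 = {3, 5, 7, 8}  B9 = {3, 5, 7, 10}
Tree: B1–B2, B2–B3, B3–B4, B4–B5, B5–B6, B6–B7, B7–B8, B8–B9
Each bag holds 4 vertices, so the decomposition has width 3, which upper-bounds the treewidth. For the lower bound: the 4 vertex sets {0,2,6}, {9}, {4}, {1,3,8,11} are disjoint, each induces a connected subgraph, and every pair is joined by at least one edge of G. Contracting each set to a single vertex therefore yields K_{4} as a minor, and since treewidth is minor-monotone, tw(G) ≥ tw(K_{4}) = 3. The upper and lower bounds meet at 3, so that is the treewidth.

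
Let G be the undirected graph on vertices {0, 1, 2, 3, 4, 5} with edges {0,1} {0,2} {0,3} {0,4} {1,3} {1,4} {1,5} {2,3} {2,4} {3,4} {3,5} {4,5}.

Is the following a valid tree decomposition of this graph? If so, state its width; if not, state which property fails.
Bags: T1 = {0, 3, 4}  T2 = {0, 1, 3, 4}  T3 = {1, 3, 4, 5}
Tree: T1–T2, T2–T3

No — vertex 2 appears in no bag.

A tree decomposition must satisfy three properties: every vertex lies in some bag; for every edge, both endpoints lie together in some bag; and for every vertex, the bags containing it form a connected subtree. Here vertex 2 appears in no bag, so the decomposition is invalid.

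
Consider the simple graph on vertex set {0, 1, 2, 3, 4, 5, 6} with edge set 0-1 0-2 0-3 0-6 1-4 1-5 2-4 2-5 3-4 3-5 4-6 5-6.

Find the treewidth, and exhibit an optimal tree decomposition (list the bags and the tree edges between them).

Treewidth 3.
One optimal decomposition is:
Bags: B1 = {0, 4, 5, 6}  B2 = {0, 2, 4, 5}  B3 = {0, 3, 4, 5}  B4 = {0, 1, 4, 5}
Tree: B1–B2, B2–B3, B3–B4

The largest bag has 4 vertices, giving width 3; this decomposition certifies tw(G) ≤ 3. For the lower bound: the 4 vertex sets {5,6}, {0,2}, {4}, {3} are disjoint, each induces a connected subgraph, and every pair is joined by at least one edge of G. Contracting each set to a single vertex therefore yields K_{4} as a minor, and since treewidth is minor-monotone, tw(G) ≥ tw(K_{4}) = 3. The upper and lower bounds meet at 3, so that is the treewidth.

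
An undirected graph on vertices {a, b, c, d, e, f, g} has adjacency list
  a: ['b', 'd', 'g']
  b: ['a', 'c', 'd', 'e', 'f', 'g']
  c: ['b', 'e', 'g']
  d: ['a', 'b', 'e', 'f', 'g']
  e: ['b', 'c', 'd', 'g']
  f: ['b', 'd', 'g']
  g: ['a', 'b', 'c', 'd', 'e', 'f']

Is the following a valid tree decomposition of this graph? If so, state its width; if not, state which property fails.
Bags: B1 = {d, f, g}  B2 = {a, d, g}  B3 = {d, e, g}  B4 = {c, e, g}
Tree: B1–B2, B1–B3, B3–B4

A tree decomposition must satisfy three properties: every vertex lies in some bag; for every edge, both endpoints lie together in some bag; and for every vertex, the bags containing it form a connected subtree. Here vertex b appears in no bag, so the decomposition is invalid.

No — vertex b appears in no bag.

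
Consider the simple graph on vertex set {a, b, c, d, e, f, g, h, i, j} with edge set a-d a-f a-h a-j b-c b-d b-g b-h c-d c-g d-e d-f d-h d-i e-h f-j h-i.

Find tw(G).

A width-2 tree decomposition is:
Bags: B1 = {a, d, h}  B2 = {d, h, i}  B3 = {b, d, h}  B4 = {a, d, f}  B5 = {a, f, j}  B6 = {b, c, d}  B7 = {b, c, g}  B8 = {d, e, h}
Tree: B1–B2, B2–B3, B1–B4, B4–B5, B3–B6, B6–B7, B3–B8
The largest bag has 3 vertices, giving width 2; this decomposition certifies tw(G) ≤ 2. On the other hand G contains the 3-clique {d, e, h}. A clique must lie in a single bag of any decomposition, so no decomposition can have width below 2. The upper and lower bounds meet at 2, so that is the treewidth.

2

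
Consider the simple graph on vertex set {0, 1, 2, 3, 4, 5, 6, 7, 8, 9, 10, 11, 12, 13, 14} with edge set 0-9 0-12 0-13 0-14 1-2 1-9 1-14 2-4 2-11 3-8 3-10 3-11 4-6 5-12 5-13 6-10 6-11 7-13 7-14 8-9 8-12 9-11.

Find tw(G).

3

A width-3 tree decomposition is:
Bags: B1 = {2, 4, 6, 10}  B2 = {2, 6, 10, 11}  B3 = {2, 3, 10, 11}  B4 = {1, 2, 3, 11}  B5 = {1, 3, 9, 11}  B6 = {1, 3, 8, 9}  B7 = {1, 8, 9, 14}  B8 = {0, 8, 9, 14}  B9 = {0, 8, 12, 14}  B10 = {0, 7, 12, 14}  B11 = {0, 7, 12, 13}  B12 = {5, 7, 12, 13}
Tree: B1–B2, B2–B3, B3–B4, B4–B5, B5–B6, B6–B7, B7–B8, B8–B9, B9–B10, B10–B11, B11–B12
The largest bag has 4 vertices, giving width 3; this decomposition certifies tw(G) ≤ 3. For the lower bound: the 4 vertex sets {4,6,10}, {2}, {11}, {1,3,8,9} are disjoint, each induces a connected subgraph, and every pair is joined by at least one edge of G. Contracting each set to a single vertex therefore yields K_{4} as a minor, and since treewidth is minor-monotone, tw(G) ≥ tw(K_{4}) = 3. The upper and lower bounds meet at 3, so that is the treewidth.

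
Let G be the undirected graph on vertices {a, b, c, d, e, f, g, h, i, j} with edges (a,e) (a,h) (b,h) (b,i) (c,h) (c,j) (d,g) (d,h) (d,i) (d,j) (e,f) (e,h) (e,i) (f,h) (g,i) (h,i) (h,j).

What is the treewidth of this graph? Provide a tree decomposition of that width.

The largest bag has 3 vertices, giving width 2; this decomposition certifies tw(G) ≤ 2. For the lower bound, the 3 vertices {d, g, i} are pairwise adjacent, and any tree decomposition puts a clique entirely inside one bag — forcing width ≥ 2. The upper and lower bounds meet at 2, so that is the treewidth.

Treewidth 2.
One optimal decomposition is:
Bags: B1 = {d, g, i}  B2 = {d, h, i}  B3 = {e, h, i}  B4 = {b, h, i}  B5 = {d, h, j}  B6 = {e, f, h}  B7 = {c, h, j}  B8 = {a, e, h}
Tree: B1–B2, B2–B3, B2–B4, B2–B5, B3–B6, B5–B7, B6–B8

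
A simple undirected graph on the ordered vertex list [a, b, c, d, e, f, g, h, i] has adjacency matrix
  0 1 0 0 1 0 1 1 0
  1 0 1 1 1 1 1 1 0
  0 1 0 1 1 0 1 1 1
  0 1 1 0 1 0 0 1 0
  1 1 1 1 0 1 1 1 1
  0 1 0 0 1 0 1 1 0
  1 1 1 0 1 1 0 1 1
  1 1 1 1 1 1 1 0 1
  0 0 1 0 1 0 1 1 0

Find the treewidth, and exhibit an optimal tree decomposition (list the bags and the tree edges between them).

Treewidth 4.
Bags: B1 = {b, e, f, g, h}  B2 = {b, c, e, g, h}  B3 = {b, c, d, e, h}  B4 = {a, b, e, g, h}  B5 = {c, e, g, h, i}
Tree: B1–B2, B2–B3, B2–B4, B2–B5

The largest bag has 5 vertices, giving width 4; this decomposition certifies tw(G) ≤ 4. On the other hand G contains the 5-clique {b, c, d, e, h}. A clique must lie in a single bag of any decomposition, so no decomposition can have width below 4. Hence tw(G) = 4 exactly.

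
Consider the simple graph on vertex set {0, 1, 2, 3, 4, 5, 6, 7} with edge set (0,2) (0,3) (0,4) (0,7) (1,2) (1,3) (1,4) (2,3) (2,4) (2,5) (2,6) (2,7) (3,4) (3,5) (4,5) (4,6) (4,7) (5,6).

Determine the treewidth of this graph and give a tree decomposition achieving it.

Treewidth 3.
One optimal decomposition is:
Bags: B1 = {0, 2, 3, 4}  B2 = {0, 2, 4, 7}  B3 = {2, 3, 4, 5}  B4 = {1, 2, 3, 4}  B5 = {2, 4, 5, 6}
Tree: B1–B2, B1–B3, B3–B4, B3–B5

Every bag has size at most 4, so the width is 4 − 1 = 3 and tw(G) ≤ 3. On the other hand G contains the 4-clique {0, 2, 3, 4}. A clique must lie in a single bag of any decomposition, so no decomposition can have width below 3. The upper and lower bounds meet at 3, so that is the treewidth.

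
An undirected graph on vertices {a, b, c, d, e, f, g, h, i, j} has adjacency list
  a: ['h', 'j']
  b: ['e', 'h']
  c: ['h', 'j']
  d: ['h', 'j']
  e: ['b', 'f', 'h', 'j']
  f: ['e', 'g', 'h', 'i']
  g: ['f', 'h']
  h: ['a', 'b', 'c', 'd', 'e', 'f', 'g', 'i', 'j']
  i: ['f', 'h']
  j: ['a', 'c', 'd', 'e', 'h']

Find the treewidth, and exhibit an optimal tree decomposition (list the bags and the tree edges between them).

Each bag holds 3 vertices, so the decomposition has width 2, which upper-bounds the treewidth. On the other hand G contains the 3-clique {f, g, h}. A clique must lie in a single bag of any decomposition, so no decomposition can have width below 2. Hence tw(G) = 2 exactly.

Treewidth 2.
Bags: B1 = {a, h, j}  B2 = {d, h, j}  B3 = {e, h, j}  B4 = {e, f, h}  B5 = {f, g, h}  B6 = {f, h, i}  B7 = {b, e, h}  B8 = {c, h, j}
Tree: B1–B2, B2–B3, B3–B4, B4–B5, B5–B6, B3–B7, B2–B8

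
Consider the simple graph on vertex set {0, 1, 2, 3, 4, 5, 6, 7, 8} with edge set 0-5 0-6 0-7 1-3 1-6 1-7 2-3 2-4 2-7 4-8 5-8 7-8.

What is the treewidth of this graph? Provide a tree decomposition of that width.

Treewidth 3.
One optimal decomposition is:
Bags: B1 = {0, 1, 5, 6}  B2 = {0, 1, 5, 7}  B3 = {1, 5, 7, 8}  B4 = {1, 3, 7, 8}  B5 = {2, 3, 7, 8}  B6 = {2, 3, 4, 8}
Tree: B1–B2, B2–B3, B3–B4, B4–B5, B5–B6

The largest bag has 4 vertices, giving width 3; this decomposition certifies tw(G) ≤ 3. For the lower bound: the 4 vertex sets {0,5,6}, {1}, {7}, {2,3,4,8} are disjoint, each induces a connected subgraph, and every pair is joined by at least one edge of G. Contracting each set to a single vertex therefore yields K_{4} as a minor, and since treewidth is minor-monotone, tw(G) ≥ tw(K_{4}) = 3. The upper and lower bounds meet at 3, so that is the treewidth.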